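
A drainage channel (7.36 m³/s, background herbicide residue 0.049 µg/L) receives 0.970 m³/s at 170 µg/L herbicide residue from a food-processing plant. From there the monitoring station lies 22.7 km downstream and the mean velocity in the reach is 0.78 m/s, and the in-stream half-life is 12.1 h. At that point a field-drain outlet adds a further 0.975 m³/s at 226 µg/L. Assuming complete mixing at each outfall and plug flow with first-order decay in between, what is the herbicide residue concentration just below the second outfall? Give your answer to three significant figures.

34.9 µg/L

Mass balance: C = (7.360·0.04900 + 0.9700·170.0) / 8.330 = 165.3/8.330 = 19.84 µg/L; combined flow 8.330 m³/s.
Travel time t = 22.7·1000 / 0.78 = 29100 s = 8.084 h.
Half-life 12.1 h → k = ln 2 / 12.1 = 0.05728 h⁻¹ = 1.375 d⁻¹.
Decay over the reach: 19.84·exp(−kt) = 19.84·0.6293 = 12.49 µg/L.
At the second outfall, C = (8.330·12.49 + 0.9750·226.0) / (8.330 + 0.9750) = 34.86 µg/L.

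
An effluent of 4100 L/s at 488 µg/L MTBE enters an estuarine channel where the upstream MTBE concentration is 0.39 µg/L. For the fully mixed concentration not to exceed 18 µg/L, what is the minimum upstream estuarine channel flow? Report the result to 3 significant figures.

109000 L/s

Set C_mix = 18: (Q·0.3900 + 4100·488.0) / (Q + 4100) = 18
→ Q = 4100·(488.0 − 18)/(18 − 0.3900) = 109400 L/s.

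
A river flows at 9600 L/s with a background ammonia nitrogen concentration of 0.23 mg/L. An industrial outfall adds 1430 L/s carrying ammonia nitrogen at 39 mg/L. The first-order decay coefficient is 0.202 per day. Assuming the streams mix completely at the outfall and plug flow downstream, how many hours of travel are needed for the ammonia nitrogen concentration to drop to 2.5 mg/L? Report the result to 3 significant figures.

Flow-weighted average: C = (9600·0.2300 + 1430·39.00) / 11030 = 57980/11030 = 5.256 mg/L.
5.256·exp(−k·t) = 2.5 → t = ln(5.256/2.5)/k = 317900 s = 88.30 h.

88.3 h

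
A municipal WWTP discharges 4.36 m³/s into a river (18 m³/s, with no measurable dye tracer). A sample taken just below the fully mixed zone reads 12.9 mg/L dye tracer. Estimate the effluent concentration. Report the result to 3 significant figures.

Mass balance: 18.00·0 + 4.360·Cₑ = 22.36·12.90
→ Cₑ = (22.36·12.90 − 18.00·0) / 4.360 = 66.16 mg/L.

66.2 mg/L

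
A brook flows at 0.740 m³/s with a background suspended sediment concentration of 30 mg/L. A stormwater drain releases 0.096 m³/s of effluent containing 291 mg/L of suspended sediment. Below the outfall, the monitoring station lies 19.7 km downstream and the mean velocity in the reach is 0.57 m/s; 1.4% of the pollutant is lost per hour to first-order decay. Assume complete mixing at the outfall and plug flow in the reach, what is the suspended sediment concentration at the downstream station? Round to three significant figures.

Mass balance: C = (0.7400·30.00 + 0.09600·291.0) / 0.8360 = 50.14/0.8360 = 59.97 mg/L.
Travel time t = 19.7·1000 / 0.57 = 34560 s = 9.600 h.
1.4%/h lost → k = −ln(1 − 0.014) = 0.01410 h⁻¹.
Decay over the reach: 59.97·exp(−kt) = 59.97·0.8734 = 52.38 mg/L.

52.4 mg/L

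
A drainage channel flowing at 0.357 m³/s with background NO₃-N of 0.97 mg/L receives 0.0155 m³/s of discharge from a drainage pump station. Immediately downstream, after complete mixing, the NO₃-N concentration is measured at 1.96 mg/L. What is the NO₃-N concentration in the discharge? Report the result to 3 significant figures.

24.8 mg/L

Mass balance: 0.3570·0.9700 + 0.01550·Cₑ = 0.3725·1.960
→ Cₑ = (0.3725·1.960 − 0.3570·0.9700) / 0.01550 = 24.76 mg/L.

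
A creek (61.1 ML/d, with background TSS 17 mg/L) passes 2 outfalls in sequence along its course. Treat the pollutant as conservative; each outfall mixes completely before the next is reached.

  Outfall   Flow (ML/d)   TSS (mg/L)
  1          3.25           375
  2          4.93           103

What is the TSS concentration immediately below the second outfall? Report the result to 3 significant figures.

39.9 mg/L

Outfall 1: combined Q = 64.35 ML/d; C = (61.10·17.00 + 3.250·375.0)/64.35 = 35.08 mg/L.
Outfall 2: combined Q = 69.28 ML/d; C = (64.35·35.08 + 4.930·103.0)/69.28 = 39.91 mg/L.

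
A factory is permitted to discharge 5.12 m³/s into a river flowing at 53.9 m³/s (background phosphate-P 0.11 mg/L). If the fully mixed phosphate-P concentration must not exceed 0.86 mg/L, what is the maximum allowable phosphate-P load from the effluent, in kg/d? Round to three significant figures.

Mass balance at the limit: 53.90·0.1100 + 5.120·Cₑ = 59.02·0.86 → Cₑ = 8.756 mg/L.
Load = 5.120 m³/s × 8.756 g/m³ × 86 400 s/d = 3873 kg/d.

3870 kg/d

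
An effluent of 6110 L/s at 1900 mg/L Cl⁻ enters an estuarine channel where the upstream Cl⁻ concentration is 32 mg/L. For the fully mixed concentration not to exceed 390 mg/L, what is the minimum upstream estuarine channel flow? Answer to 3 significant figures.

25800 L/s

Set C_mix = 390: (Q·32.00 + 6110·1900) / (Q + 6110) = 390
→ Q = 6110·(1900 − 390)/(390 − 32.00) = 25770 L/s.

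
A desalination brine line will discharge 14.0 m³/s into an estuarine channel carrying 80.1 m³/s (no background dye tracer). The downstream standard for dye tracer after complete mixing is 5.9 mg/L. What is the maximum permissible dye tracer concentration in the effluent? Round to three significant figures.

39.7 mg/L

At the limit, (Qr·Cr + Qe·Cₑ)/(Qr + Qe) = 5.9:
Cₑ = (94.10·5.9 − 80.10·0) / 14.00 = 39.66 mg/L.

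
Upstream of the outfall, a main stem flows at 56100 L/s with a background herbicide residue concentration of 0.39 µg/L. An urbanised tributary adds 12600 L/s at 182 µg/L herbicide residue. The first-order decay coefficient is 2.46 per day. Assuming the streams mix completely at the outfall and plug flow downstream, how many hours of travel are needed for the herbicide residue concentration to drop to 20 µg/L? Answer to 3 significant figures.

After mixing, C = (56100·0.3900 + 12600·182.0) / 68700 = 2315000/68700 = 33.70 µg/L.
33.70·exp(−k·t) = 20 → t = ln(33.70/20)/k = 18320 s = 5.090 h.

5.09 h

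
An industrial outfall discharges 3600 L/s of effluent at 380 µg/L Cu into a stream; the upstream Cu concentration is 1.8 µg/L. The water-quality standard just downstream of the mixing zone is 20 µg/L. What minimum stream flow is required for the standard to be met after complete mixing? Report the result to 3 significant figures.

71200 L/s

Set C_mix = 20: (Q·1.800 + 3600·380.0) / (Q + 3600) = 20
→ Q = 3600·(380.0 − 20)/(20 − 1.800) = 71210 L/s.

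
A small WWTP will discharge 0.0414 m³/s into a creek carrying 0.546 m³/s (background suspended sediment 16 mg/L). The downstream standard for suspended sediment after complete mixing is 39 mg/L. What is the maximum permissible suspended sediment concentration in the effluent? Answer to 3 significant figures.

342 mg/L

At the limit, (Qr·Cr + Qe·Cₑ)/(Qr + Qe) = 39:
Cₑ = (0.5874·39 − 0.5460·16.00) / 0.04140 = 342.3 mg/L.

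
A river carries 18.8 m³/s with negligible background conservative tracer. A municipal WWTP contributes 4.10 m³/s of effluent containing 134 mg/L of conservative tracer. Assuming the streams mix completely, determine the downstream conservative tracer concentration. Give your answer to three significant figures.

24.0 mg/L

Mass balance: C = (18.80·0 + 4.100·134.0) / 22.90 = 549.4/22.90 = 23.99 mg/L.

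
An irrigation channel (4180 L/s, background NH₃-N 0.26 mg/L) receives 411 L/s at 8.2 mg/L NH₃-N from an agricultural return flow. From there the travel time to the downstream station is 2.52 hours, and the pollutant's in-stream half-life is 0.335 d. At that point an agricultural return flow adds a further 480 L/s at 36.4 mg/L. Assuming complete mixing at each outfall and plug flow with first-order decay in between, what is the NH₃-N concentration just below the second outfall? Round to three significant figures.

Mixed concentration C = ΣQC/ΣQ = (4180·0.2600 + 411.0·8.200) / 4591 = 4457/4591 = 0.9708 mg/L; combined flow 4591 L/s.
Half-life 0.335 d → k = ln 2 / 0.335 = 2.069 d⁻¹.
After decay, C = 0.9708 × e^(−kt) = 0.9708 × 0.8047 = 0.7812 mg/L.
At the second outfall, C = (4591·0.7812 + 480.0·36.40) / (4591 + 480.0) = 4.153 mg/L.

4.15 mg/L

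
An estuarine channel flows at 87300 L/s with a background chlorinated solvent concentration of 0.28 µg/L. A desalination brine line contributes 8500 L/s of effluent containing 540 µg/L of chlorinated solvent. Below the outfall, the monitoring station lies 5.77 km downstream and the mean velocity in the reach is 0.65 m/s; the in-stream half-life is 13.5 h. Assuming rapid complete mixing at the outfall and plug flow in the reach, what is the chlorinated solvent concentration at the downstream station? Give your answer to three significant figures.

42.4 µg/L

Mixed concentration C = ΣQC/ΣQ = (87300·0.2800 + 8500·540.0) / 95800 = 4614000/95800 = 48.17 µg/L.
Travel time t = 5.77·1000 / 0.65 = 8877 s = 2.466 h.
Half-life 13.5 h → k = ln 2 / 13.5 = 0.05134 h⁻¹ = 1.232 d⁻¹.
First-order decay: C = 48.17·exp(−k·t) = 48.17·0.8811 = 42.44 µg/L.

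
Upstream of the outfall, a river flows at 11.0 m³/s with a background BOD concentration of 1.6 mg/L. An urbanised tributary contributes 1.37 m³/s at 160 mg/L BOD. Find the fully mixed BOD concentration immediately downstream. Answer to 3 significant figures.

19.1 mg/L

After mixing, C = (11.00·1.600 + 1.370·160.0) / 12.37 = 236.8/12.37 = 19.14 mg/L.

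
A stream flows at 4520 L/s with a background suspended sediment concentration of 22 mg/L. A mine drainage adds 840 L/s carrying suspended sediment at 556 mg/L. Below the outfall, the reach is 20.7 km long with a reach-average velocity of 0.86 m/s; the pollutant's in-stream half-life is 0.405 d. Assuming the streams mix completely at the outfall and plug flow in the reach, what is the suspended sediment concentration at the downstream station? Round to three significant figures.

Mass balance: C = (4520·22.00 + 840.0·556.0) / 5360 = 566500/5360 = 105.7 mg/L.
Travel time t = 20.7·1000 / 0.86 = 24070 s = 6.686 h.
Half-life 0.405 d → k = ln 2 / 0.405 = 1.711 d⁻¹.
After decay, C = 105.7 × e^(−kt) = 105.7 × 0.6208 = 65.61 mg/L.

65.6 mg/L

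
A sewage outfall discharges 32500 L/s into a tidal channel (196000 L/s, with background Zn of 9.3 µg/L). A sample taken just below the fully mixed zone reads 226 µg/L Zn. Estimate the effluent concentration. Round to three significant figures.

Mass balance: 196000·9.300 + 32500·Cₑ = 228500·226.0
→ Cₑ = (228500·226.0 − 196000·9.300) / 32500 = 1533 µg/L.

1530 µg/L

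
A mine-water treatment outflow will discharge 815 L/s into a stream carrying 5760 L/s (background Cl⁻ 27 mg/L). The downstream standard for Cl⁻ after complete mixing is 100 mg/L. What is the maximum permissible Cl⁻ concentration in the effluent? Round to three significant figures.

At the limit, (Qr·Cr + Qe·Cₑ)/(Qr + Qe) = 100:
Cₑ = (6575·100 − 5760·27.00) / 815.0 = 615.9 mg/L.

616 mg/L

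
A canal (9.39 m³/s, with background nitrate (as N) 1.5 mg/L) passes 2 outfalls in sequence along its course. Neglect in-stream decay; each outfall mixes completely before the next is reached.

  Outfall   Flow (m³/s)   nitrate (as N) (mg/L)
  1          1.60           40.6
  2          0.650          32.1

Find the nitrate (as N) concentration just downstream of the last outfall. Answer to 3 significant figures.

8.58 mg/L

After outfall 1: Q = 9.390 + 1.600 = 10.99 m³/s; C = (9.390·1.500 + 1.600·40.60)/10.99 = 7.192 mg/L.
After outfall 2: Q = 10.99 + 0.6500 = 11.64 m³/s; C = (10.99·7.192 + 0.6500·32.10)/11.64 = 8.583 mg/L.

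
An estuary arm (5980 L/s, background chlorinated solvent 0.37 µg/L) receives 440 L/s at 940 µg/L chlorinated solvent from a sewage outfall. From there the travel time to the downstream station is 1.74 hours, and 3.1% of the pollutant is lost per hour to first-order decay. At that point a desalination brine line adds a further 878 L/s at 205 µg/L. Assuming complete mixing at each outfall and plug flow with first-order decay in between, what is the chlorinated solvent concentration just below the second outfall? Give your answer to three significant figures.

Flow-weighted average: C = (5980·0.3700 + 440.0·940.0) / 6420 = 415800/6420 = 64.77 µg/L; combined flow 6420 L/s.
3.1%/h lost → k = −ln(1 − 0.031) = 0.03149 h⁻¹.
Decay over the reach: 64.77·exp(−kt) = 64.77·0.9467 = 61.31 µg/L.
At the second outfall, C = (6420·61.31 + 878.0·205.0) / (6420 + 878.0) = 78.60 µg/L.

78.6 µg/L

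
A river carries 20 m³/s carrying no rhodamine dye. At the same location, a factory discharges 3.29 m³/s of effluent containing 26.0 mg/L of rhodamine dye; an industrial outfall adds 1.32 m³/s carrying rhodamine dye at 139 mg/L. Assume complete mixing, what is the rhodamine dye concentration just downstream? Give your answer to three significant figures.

After mixing, C = (20.00·0 + 3.290·26.00 + 1.320·139.0) / 24.61 = 269.0/24.61 = 10.93 mg/L.

10.9 mg/L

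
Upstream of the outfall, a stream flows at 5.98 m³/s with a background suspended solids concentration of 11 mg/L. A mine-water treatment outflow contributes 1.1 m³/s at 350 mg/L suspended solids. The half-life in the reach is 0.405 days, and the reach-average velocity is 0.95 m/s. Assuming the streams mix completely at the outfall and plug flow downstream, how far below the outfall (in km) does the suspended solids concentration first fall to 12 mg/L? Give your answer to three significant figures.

Mixed concentration C = ΣQC/ΣQ = (5.980·11.00 + 1.100·350.0) / 7.080 = 450.8/7.080 = 63.67 mg/L.
Half-life 0.405 d → k = ln 2 / 0.405 = 1.711 d⁻¹.
Set 63.67·exp(−k·t) = 12 → t = ln(63.67/12)/k = 84250 s = 23.40 h.
Distance = v·t = 0.95·84250 = 80030 m = 80.03 km.

80.0 km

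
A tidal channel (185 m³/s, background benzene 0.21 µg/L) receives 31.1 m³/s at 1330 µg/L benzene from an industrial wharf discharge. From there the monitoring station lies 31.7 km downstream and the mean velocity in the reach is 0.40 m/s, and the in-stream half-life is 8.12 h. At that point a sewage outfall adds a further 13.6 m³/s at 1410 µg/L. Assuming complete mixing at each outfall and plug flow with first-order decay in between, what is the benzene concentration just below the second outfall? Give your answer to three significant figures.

Mass balance: C = (185.0·0.2100 + 31.10·1330) / 216.1 = 41400/216.1 = 191.6 µg/L; combined flow 216.1 m³/s.
Travel time t = 31.7·1000 / 0.40 = 79250 s = 22.01 h.
Half-life 8.12 h → k = ln 2 / 8.12 = 0.08536 h⁻¹ = 2.049 d⁻¹.
After decay, C = 191.6 × e^(−kt) = 191.6 × 0.1527 = 29.26 µg/L.
At the second outfall, C = (216.1·29.26 + 13.60·1410) / (216.1 + 13.60) = 111.0 µg/L.

111 µg/L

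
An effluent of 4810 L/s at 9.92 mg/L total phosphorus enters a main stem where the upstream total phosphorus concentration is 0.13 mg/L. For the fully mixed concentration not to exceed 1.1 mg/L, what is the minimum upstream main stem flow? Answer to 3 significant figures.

Set C_mix = 1.1: (Q·0.1300 + 4810·9.920) / (Q + 4810) = 1.1
→ Q = 4810·(9.920 − 1.1)/(1.1 − 0.1300) = 43740 L/s.

43700 L/s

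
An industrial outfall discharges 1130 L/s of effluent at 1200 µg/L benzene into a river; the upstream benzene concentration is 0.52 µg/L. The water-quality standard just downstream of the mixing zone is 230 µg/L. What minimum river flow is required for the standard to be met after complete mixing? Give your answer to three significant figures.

4780 L/s

Set C_mix = 230: (Q·0.5200 + 1130·1200) / (Q + 1130) = 230
→ Q = 1130·(1200 − 230)/(230 − 0.5200) = 4776 L/s.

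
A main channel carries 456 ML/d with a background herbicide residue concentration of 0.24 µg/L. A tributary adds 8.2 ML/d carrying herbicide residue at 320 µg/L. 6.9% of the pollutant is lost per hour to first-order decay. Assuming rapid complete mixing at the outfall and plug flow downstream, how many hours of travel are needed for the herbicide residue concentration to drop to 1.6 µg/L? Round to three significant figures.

Flow-weighted average: C = (456.0·0.2400 + 8.200·320.0) / 464.2 = 2733/464.2 = 5.888 µg/L.
6.9%/h lost → k = −ln(1 − 0.069) = 0.07150 h⁻¹.
5.888·exp(−k·t) = 1.6 → t = ln(5.888/1.6)/k = 65610 s = 18.22 h.

18.2 h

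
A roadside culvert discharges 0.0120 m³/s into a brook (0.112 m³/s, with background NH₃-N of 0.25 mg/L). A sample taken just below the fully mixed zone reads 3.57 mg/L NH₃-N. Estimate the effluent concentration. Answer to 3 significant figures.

Mass balance: 0.1120·0.2500 + 0.01200·Cₑ = 0.1240·3.570
→ Cₑ = (0.1240·3.570 − 0.1120·0.2500) / 0.01200 = 34.56 mg/L.

34.6 mg/L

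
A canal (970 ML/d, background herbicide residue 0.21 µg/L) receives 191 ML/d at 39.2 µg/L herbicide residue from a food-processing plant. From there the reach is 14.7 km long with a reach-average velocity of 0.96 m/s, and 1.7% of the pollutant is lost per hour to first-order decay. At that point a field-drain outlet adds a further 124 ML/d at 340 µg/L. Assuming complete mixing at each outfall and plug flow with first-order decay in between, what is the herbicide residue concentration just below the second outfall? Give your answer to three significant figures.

Conservation of mass: C = (970.0·0.2100 + 191.0·39.20) / 1161 = 7691/1161 = 6.624 µg/L; combined flow 1161 ML/d.
Travel time t = 14.7·1000 / 0.96 = 15310 s = 4.253 h.
1.7%/h lost → k = −ln(1 − 0.017) = 0.01715 h⁻¹.
Decay over the reach: 6.624·exp(−kt) = 6.624·0.9297 = 6.158 µg/L.
At the second outfall, C = (1161·6.158 + 124.0·340.0) / (1161 + 124.0) = 38.37 µg/L.

38.4 µg/L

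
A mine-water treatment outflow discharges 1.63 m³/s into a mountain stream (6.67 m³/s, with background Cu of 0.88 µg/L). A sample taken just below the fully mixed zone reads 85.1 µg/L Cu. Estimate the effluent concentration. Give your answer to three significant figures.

Mass balance: 6.670·0.8800 + 1.630·Cₑ = 8.300·85.10
→ Cₑ = (8.300·85.10 − 6.670·0.8800) / 1.630 = 429.7 µg/L.

430 µg/L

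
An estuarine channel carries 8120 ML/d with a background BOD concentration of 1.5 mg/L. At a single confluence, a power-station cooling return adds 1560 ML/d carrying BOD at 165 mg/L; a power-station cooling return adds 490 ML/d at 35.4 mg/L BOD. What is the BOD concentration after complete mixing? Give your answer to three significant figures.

After mixing, C = (8120·1.500 + 1560·165.0 + 490.0·35.40) / 10170 = 286900/10170 = 28.21 mg/L.

28.2 mg/L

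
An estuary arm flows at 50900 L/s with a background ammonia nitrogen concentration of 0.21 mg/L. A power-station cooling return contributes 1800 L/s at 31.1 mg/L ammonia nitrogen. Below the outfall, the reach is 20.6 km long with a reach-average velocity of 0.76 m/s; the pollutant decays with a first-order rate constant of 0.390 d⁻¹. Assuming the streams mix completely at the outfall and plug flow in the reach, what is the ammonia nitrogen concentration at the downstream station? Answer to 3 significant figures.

Flow-weighted average: C = (50900·0.2100 + 1800·31.10) / 52700 = 66670/52700 = 1.265 mg/L.
Travel time t = 20.6·1000 / 0.76 = 27110 s = 7.529 h.
First-order decay: C = 1.265·exp(−k·t) = 1.265·0.8848 = 1.119 mg/L.

1.12 mg/L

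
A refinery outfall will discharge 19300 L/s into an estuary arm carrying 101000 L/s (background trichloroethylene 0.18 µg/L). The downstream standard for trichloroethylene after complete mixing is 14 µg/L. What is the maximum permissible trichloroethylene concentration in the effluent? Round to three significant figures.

At the limit, (Qr·Cr + Qe·Cₑ)/(Qr + Qe) = 14:
Cₑ = (120300·14 − 101000·0.1800) / 19300 = 86.32 µg/L.

86.3 µg/L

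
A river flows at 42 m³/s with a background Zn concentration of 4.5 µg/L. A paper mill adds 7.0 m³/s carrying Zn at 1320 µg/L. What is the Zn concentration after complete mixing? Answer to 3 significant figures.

192 µg/L

Conservation of mass: C = (42.00·4.500 + 7.000·1320) / 49.00 = 9429/49.00 = 192.4 µg/L.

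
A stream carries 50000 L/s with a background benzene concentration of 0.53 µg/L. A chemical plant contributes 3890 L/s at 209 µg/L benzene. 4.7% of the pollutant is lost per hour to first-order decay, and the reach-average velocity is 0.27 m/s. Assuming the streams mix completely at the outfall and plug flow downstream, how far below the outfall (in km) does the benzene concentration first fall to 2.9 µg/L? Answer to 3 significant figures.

33.9 km

Flow-weighted average: C = (50000·0.5300 + 3890·209.0) / 53890 = 839500/53890 = 15.58 µg/L.
4.7%/h lost → k = −ln(1 − 0.047) = 0.04814 h⁻¹.
Set 15.58·exp(−k·t) = 2.9 → t = ln(15.58/2.9)/k = 125700 s = 34.92 h.
Distance = v·t = 0.27·125700 = 33940 m = 33.94 km.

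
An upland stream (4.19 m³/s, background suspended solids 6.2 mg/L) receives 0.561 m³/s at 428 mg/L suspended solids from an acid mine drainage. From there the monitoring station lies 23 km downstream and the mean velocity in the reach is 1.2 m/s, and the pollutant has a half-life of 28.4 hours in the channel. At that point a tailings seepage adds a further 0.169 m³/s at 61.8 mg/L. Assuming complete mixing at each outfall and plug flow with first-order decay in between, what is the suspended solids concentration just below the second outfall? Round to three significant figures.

Mass balance: C = (4.190·6.200 + 0.5610·428.0) / 4.751 = 266.1/4.751 = 56.01 mg/L; combined flow 4.751 m³/s.
Travel time t = 23·1000 / 1.2 = 19170 s = 5.324 h.
Half-life 28.4 h → k = ln 2 / 28.4 = 0.02441 h⁻¹ = 0.5858 d⁻¹.
After decay, C = 56.01 × e^(−kt) = 56.01 × 0.8781 = 49.18 mg/L.
At the second outfall, C = (4.751·49.18 + 0.1690·61.80) / (4.751 + 0.1690) = 49.62 mg/L.

49.6 mg/L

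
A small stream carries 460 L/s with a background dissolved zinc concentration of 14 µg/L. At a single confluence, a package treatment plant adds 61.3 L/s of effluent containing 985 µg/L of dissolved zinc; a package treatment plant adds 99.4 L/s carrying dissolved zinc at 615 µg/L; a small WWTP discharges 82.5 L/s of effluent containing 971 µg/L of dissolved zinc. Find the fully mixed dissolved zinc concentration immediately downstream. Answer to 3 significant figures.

Mixed concentration C = ΣQC/ΣQ = (460.0·14.00 + 61.30·985.0 + 99.40·615.0 + 82.50·971.0) / 703.2 = 208100/703.2 = 295.9 µg/L.

296 µg/L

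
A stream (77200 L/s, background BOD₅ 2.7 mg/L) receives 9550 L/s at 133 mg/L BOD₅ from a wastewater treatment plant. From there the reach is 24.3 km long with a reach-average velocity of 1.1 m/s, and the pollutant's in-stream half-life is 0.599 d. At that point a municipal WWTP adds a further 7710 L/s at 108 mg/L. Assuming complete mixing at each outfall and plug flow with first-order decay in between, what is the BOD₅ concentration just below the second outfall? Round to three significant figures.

20.5 mg/L

After mixing, C = (77200·2.700 + 9550·133.0) / 86750 = 1479000/86750 = 17.04 mg/L; combined flow 86750 L/s.
Travel time t = 24.3·1000 / 1.1 = 22090 s = 6.136 h.
Half-life 0.599 d → k = ln 2 / 0.599 = 1.157 d⁻¹.
Decay over the reach: 17.04·exp(−kt) = 17.04·0.7439 = 12.68 mg/L.
At the second outfall, C = (86750·12.68 + 7710·108.0) / (86750 + 7710) = 20.46 mg/L.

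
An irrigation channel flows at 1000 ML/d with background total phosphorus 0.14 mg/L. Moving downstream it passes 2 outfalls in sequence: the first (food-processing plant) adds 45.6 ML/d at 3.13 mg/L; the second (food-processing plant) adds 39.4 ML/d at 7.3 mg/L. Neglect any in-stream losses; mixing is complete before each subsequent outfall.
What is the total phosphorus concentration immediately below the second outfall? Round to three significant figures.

0.526 mg/L

Below outfall 1: Q → 1046 ML/d, C = (1000·0.1400 + 45.60·3.130)/1046 = 0.2704 mg/L.
Below outfall 2: Q → 1085 ML/d, C = (1046·0.2704 + 39.40·7.300)/1085 = 0.5257 mg/L.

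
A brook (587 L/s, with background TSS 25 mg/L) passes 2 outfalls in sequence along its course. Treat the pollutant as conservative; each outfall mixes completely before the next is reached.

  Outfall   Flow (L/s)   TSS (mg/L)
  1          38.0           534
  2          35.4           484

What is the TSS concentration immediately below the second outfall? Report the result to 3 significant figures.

78.9 mg/L

After outfall 1: Q = 587.0 + 38.00 = 625.0 L/s; C = (587.0·25.00 + 38.00·534.0)/625.0 = 55.95 mg/L.
After outfall 2: Q = 625.0 + 35.40 = 660.4 L/s; C = (625.0·55.95 + 35.40·484.0)/660.4 = 78.89 mg/L.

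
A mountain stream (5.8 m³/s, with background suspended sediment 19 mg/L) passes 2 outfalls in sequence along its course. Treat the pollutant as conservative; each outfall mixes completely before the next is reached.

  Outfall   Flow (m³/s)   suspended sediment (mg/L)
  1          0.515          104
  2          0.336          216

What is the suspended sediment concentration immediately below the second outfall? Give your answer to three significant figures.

35.5 mg/L

Outfall 1: combined Q = 6.315 m³/s; C = (5.800·19.00 + 0.5150·104.0)/6.315 = 25.93 mg/L.
Outfall 2: combined Q = 6.651 m³/s; C = (6.315·25.93 + 0.3360·216.0)/6.651 = 35.53 mg/L.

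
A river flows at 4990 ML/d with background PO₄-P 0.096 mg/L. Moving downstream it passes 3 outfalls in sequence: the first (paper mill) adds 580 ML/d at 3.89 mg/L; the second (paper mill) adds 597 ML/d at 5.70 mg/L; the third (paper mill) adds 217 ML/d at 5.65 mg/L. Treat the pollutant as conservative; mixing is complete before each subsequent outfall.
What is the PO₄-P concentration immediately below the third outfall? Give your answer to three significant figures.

After outfall 1: Q = 4990 + 580.0 = 5570 ML/d; C = (4990·0.09600 + 580.0·3.890)/5570 = 0.4911 mg/L.
After outfall 2: Q = 5570 + 597.0 = 6167 ML/d; C = (5570·0.4911 + 597.0·5.700)/6167 = 0.9953 mg/L.
After outfall 3: Q = 6167 + 217.0 = 6384 ML/d; C = (6167·0.9953 + 217.0·5.650)/6384 = 1.154 mg/L.

1.15 mg/L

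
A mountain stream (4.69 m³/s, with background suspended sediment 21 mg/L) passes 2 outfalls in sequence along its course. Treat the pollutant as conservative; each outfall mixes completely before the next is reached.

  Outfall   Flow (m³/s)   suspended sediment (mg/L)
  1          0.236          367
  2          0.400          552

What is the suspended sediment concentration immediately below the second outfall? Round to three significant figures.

Below outfall 1: Q → 4.926 m³/s, C = (4.690·21.00 + 0.2360·367.0)/4.926 = 37.58 mg/L.
Below outfall 2: Q → 5.326 m³/s, C = (4.926·37.58 + 0.4000·552.0)/5.326 = 76.21 mg/L.

76.2 mg/L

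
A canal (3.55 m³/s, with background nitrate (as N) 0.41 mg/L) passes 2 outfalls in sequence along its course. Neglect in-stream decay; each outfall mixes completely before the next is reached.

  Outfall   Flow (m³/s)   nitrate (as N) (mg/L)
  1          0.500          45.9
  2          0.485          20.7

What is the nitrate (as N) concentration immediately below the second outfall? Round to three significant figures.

Below outfall 1: Q → 4.050 m³/s, C = (3.550·0.4100 + 0.5000·45.90)/4.050 = 6.026 mg/L.
Below outfall 2: Q → 4.535 m³/s, C = (4.050·6.026 + 0.4850·20.70)/4.535 = 7.595 mg/L.

7.60 mg/L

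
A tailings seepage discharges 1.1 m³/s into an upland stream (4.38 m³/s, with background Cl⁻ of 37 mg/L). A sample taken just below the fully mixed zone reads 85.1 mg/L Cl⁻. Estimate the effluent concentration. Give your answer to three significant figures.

Mass balance: 4.380·37.00 + 1.100·Cₑ = 5.480·85.10
→ Cₑ = (5.480·85.10 − 4.380·37.00) / 1.100 = 276.6 mg/L.

277 mg/L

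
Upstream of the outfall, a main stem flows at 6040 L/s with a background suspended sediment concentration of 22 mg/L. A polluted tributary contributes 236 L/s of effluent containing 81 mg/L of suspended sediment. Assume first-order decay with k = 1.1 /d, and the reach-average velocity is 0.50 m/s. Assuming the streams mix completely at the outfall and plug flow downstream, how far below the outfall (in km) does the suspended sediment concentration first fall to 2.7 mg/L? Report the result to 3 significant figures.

86.2 km

Mass balance: C = (6040·22.00 + 236.0·81.00) / 6276 = 152000/6276 = 24.22 mg/L.
Set 24.22·exp(−k·t) = 2.7 → t = ln(24.22/2.7)/k = 172300 s = 47.87 h.
Distance = v·t = 0.50·172300 = 86160 m = 86.16 km.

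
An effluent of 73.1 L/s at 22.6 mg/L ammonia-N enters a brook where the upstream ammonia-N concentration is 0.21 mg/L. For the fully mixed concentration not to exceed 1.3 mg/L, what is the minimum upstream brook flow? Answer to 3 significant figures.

Set C_mix = 1.3: (Q·0.2100 + 73.10·22.60) / (Q + 73.10) = 1.3
→ Q = 73.10·(22.60 − 1.3)/(1.3 − 0.2100) = 1428 L/s.

1430 L/s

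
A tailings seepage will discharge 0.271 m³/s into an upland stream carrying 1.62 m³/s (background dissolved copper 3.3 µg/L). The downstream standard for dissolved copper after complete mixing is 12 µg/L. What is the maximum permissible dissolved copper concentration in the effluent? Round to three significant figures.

64.0 µg/L

At the limit, (Qr·Cr + Qe·Cₑ)/(Qr + Qe) = 12:
Cₑ = (1.891·12 − 1.620·3.300) / 0.2710 = 64.01 µg/L.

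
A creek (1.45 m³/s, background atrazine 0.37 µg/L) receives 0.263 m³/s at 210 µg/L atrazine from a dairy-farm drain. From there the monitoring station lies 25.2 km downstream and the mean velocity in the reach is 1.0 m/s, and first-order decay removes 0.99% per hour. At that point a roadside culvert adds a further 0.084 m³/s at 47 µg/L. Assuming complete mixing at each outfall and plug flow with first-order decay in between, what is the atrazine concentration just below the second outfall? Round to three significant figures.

31.1 µg/L

After mixing, C = (1.450·0.3700 + 0.2630·210.0) / 1.713 = 55.77/1.713 = 32.55 µg/L; combined flow 1.713 m³/s.
Travel time t = 25.2·1000 / 1.0 = 25200 s = 7.000 h.
0.99%/h lost → k = −ln(1 − 0.0099) = 0.009949 h⁻¹.
Decay over the reach: 32.55·exp(−kt) = 32.55·0.9327 = 30.36 µg/L.
Second outfall: C = (1.713·30.36 + 0.08400·47.00)/1.797 = 31.14 µg/L.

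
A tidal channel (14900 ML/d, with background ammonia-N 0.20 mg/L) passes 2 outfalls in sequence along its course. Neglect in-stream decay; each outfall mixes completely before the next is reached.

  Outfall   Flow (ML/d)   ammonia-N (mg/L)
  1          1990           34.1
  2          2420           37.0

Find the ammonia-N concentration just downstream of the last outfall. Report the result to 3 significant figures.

Below outfall 1: Q → 16890 ML/d, C = (14900·0.2000 + 1990·34.10)/16890 = 4.194 mg/L.
Below outfall 2: Q → 19310 ML/d, C = (16890·4.194 + 2420·37.00)/19310 = 8.305 mg/L.

8.31 mg/L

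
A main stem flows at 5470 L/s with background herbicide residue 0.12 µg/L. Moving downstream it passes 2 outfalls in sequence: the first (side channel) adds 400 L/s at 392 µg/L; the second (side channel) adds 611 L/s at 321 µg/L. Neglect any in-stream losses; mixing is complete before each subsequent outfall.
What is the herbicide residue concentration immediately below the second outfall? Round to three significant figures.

After outfall 1: Q = 5470 + 400.0 = 5870 L/s; C = (5470·0.1200 + 400.0·392.0)/5870 = 26.82 µg/L.
After outfall 2: Q = 5870 + 611.0 = 6481 L/s; C = (5870·26.82 + 611.0·321.0)/6481 = 54.56 µg/L.

54.6 µg/L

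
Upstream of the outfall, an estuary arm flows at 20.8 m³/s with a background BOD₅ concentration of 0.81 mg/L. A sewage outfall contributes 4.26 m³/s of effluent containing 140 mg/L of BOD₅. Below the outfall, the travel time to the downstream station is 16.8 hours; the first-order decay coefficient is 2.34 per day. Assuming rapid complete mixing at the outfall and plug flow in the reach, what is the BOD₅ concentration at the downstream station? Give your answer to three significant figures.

Mass balance: C = (20.80·0.8100 + 4.260·140.0) / 25.06 = 613.2/25.06 = 24.47 mg/L.
Applying C = C₀e^(−kt): 24.47 × 0.1944 = 4.756 mg/L.

4.76 mg/L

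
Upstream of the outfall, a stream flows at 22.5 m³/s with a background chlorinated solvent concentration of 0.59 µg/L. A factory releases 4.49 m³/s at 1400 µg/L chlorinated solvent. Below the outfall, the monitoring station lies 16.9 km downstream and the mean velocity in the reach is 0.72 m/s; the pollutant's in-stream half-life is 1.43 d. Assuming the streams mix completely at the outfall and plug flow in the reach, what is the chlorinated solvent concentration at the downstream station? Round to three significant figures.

Mass balance: C = (22.50·0.5900 + 4.490·1400) / 26.99 = 6299/26.99 = 233.4 µg/L.
Travel time t = 16.9·1000 / 0.72 = 23470 s = 6.520 h.
Half-life 1.43 d → k = ln 2 / 1.43 = 0.4847 d⁻¹.
Applying C = C₀e^(−kt): 233.4 × 0.8766 = 204.6 µg/L.

205 µg/L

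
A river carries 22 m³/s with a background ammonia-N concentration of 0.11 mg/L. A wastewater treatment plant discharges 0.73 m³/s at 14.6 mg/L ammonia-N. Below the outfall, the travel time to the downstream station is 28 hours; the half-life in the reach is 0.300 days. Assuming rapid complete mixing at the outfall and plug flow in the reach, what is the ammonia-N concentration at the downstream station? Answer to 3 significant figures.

0.0388 mg/L

Mixed concentration C = ΣQC/ΣQ = (22.00·0.1100 + 0.7300·14.60) / 22.73 = 13.08/22.73 = 0.5754 mg/L.
Half-life 0.300 d → k = ln 2 / 0.300 = 2.310 d⁻¹.
First-order decay: C = 0.5754·exp(−k·t) = 0.5754·0.06750 = 0.03884 mg/L.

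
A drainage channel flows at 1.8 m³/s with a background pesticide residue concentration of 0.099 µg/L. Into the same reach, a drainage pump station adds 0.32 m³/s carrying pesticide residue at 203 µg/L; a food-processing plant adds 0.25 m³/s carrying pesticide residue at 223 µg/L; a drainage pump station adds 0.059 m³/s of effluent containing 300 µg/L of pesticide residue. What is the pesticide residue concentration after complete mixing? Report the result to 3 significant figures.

57.1 µg/L

Flow-weighted average: C = (1.800·0.09900 + 0.3200·203.0 + 0.2500·223.0 + 0.05900·300.0) / 2.429 = 138.6/2.429 = 57.06 µg/L.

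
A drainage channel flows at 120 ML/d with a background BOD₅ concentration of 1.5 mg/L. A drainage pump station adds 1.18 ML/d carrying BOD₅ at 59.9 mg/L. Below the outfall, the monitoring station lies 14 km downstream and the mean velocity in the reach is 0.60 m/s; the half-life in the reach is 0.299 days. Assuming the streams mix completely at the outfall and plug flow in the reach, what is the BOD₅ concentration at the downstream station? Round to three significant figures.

Mass balance: C = (120.0·1.500 + 1.180·59.90) / 121.2 = 250.7/121.2 = 2.069 mg/L.
Travel time t = 14·1000 / 0.60 = 23330 s = 6.481 h.
Half-life 0.299 d → k = ln 2 / 0.299 = 2.318 d⁻¹.
Decay over the reach: 2.069·exp(−kt) = 2.069·0.5347 = 1.106 mg/L.

1.11 mg/L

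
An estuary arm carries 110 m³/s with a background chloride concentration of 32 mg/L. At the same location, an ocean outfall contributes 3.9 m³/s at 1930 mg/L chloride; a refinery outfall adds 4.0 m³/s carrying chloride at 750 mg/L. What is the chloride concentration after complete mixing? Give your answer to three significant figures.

Mass balance: C = (110.0·32.00 + 3.900·1930 + 4.000·750.0) / 117.9 = 14050/117.9 = 119.1 mg/L.

119 mg/L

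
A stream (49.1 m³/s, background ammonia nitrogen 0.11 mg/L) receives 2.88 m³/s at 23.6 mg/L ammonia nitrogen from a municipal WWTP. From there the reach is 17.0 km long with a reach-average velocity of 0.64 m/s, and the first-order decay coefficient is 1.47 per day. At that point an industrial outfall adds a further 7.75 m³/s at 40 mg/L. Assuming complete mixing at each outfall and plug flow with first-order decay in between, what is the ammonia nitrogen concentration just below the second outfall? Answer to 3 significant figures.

5.97 mg/L

Conservation of mass: C = (49.10·0.1100 + 2.880·23.60) / 51.98 = 73.37/51.98 = 1.411 mg/L; combined flow 51.98 m³/s.
Travel time t = 17.0·1000 / 0.64 = 26560 s = 7.378 h.
Decay over the reach: 1.411·exp(−kt) = 1.411·0.6364 = 0.8983 mg/L.
Second outfall: C = (51.98·0.8983 + 7.750·40.00)/59.73 = 5.972 mg/L.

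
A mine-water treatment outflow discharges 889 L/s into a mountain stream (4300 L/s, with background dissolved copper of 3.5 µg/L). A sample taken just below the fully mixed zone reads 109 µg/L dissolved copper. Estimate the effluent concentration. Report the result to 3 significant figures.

619 µg/L

Mass balance: 4300·3.500 + 889.0·Cₑ = 5189·109.0
→ Cₑ = (5189·109.0 − 4300·3.500) / 889.0 = 619.3 µg/L.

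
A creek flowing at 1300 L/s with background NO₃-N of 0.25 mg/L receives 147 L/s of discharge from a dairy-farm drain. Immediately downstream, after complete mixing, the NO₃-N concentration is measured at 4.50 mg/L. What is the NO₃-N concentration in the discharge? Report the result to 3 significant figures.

Mass balance: 1300·0.2500 + 147.0·Cₑ = 1447·4.500
→ Cₑ = (1447·4.500 − 1300·0.2500) / 147.0 = 42.09 mg/L.

42.1 mg/L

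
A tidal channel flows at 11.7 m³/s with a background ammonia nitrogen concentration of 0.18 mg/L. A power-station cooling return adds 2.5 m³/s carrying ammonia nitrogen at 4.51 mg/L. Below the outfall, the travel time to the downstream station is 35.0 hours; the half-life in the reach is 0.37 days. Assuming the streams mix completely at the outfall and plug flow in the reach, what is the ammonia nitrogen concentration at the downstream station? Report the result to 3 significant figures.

0.0613 mg/L

Mass balance: C = (11.70·0.1800 + 2.500·4.510) / 14.20 = 13.38/14.20 = 0.9423 mg/L.
Half-life 0.37 d → k = ln 2 / 0.37 = 1.873 d⁻¹.
Decay over the reach: 0.9423·exp(−kt) = 0.9423·0.06509 = 0.06133 mg/L.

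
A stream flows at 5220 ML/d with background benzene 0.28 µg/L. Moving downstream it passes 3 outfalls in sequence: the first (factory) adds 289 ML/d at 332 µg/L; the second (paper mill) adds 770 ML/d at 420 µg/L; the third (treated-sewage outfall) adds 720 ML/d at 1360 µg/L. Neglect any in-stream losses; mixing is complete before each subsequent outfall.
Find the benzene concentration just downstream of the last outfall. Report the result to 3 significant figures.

Below outfall 1: Q → 5509 ML/d, C = (5220·0.2800 + 289.0·332.0)/5509 = 17.68 µg/L.
Below outfall 2: Q → 6279 ML/d, C = (5509·17.68 + 770.0·420.0)/6279 = 67.02 µg/L.
Below outfall 3: Q → 6999 ML/d, C = (6279·67.02 + 720.0·1360)/6999 = 200.0 µg/L.

200 µg/L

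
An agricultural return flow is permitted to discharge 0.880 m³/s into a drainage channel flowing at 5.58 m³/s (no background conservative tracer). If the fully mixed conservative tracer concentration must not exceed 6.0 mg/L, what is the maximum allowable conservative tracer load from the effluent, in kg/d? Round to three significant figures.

3350 kg/d

Mass balance at the limit: 5.580·0 + 0.8800·Cₑ = 6.460·6.0 → Cₑ = 44.05 mg/L.
Load = 0.8800 m³/s × 44.05 g/m³ × 86 400 s/d = 3349 kg/d.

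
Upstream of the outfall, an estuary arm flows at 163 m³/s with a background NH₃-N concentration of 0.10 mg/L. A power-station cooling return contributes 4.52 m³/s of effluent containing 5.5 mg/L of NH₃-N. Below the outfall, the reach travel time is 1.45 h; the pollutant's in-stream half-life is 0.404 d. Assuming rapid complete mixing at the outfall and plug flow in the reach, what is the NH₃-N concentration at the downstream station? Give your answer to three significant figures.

Flow-weighted average: C = (163.0·0.1000 + 4.520·5.500) / 167.5 = 41.16/167.5 = 0.2457 mg/L.
Half-life 0.404 d → k = ln 2 / 0.404 = 1.716 d⁻¹.
First-order decay: C = 0.2457·exp(−k·t) = 0.2457·0.9015 = 0.2215 mg/L.

0.222 mg/L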